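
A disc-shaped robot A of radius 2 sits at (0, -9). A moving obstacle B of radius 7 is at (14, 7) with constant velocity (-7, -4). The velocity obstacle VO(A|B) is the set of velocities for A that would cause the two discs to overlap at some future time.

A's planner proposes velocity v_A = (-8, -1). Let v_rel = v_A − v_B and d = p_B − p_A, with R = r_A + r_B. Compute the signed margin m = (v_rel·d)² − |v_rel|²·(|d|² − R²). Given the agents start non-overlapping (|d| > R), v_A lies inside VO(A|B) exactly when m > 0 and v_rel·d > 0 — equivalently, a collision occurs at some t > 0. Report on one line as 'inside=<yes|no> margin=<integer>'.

d = (14, 16),  |d|² = 452;  R = 2+7 = 9,  c = 452−9² = 371
v_rel = (-1, 3),  |v_rel|² = 10;  v_rel·d = (-1)·(14) + (3)·(16) = 34
10·t² − 68·t + 371 = 0  ⇒  m = 34² − 10·371 = -2554
m = -2554 < 0,  v_rel·d = 34 > 0  ⇒  outside

inside=no margin=-2554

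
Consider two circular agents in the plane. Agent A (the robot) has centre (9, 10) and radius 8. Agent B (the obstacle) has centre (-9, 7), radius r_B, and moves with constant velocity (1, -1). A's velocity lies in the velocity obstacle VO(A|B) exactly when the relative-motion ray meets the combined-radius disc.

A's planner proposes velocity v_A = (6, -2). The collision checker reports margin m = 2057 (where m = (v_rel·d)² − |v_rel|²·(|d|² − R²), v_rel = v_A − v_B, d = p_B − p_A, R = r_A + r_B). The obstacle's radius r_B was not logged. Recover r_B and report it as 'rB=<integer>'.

m = 2057
d = (-18, -3);  v_rel = (5, -1),  |v_rel|² = 26
v_rel×d = (5)·(-3) − (-1)·(-18) = -33
since m = R²·26 − (-33)²:  R² = (1089 + 2057) / 26 = 121
R = √121 = 11  ⇒  r_B = 11 − 8 = 3

rB=3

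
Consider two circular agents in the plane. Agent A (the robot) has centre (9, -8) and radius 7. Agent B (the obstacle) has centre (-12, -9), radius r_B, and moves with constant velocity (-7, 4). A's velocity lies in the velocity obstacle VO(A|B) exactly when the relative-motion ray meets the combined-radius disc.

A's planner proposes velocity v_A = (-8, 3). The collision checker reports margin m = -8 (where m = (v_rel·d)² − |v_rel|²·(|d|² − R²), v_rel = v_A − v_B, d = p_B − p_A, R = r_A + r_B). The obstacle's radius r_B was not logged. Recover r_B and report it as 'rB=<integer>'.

m = -8
d = (-21, -1);  v_rel = (-1, -1),  |v_rel|² = 2
v_rel×d = (-1)·(-1) − (-1)·(-21) = -20
since m = R²·2 − (-20)²:  R² = (400 + -8) / 2 = 196
R = √196 = 14  ⇒  r_B = 14 − 7 = 7

rB=7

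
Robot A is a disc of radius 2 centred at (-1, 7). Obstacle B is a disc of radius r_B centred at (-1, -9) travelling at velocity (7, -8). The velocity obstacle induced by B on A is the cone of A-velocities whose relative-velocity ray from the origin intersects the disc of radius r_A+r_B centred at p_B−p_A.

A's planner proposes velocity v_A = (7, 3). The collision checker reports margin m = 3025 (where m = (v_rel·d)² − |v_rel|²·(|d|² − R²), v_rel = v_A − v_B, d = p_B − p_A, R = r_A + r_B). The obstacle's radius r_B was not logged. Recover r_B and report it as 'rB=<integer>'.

m = 3025
d = (0, -16);  v_rel = (0, 11),  |v_rel|² = 121
v_rel×d = (0)·(-16) − (11)·(0) = 0
since m = R²·121 − 0²:  R² = (0 + 3025) / 121 = 25
R = √25 = 5  ⇒  r_B = 5 − 2 = 3

rB=3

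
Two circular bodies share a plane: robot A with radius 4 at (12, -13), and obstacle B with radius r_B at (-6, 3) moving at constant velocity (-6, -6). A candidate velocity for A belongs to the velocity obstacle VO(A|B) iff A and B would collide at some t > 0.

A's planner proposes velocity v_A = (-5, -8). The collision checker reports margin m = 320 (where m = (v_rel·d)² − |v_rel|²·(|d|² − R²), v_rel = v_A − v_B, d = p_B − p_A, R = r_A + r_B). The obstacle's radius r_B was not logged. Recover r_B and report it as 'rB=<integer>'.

m = 320
d = (-18, 16);  v_rel = (1, -2),  |v_rel|² = 5
v_rel×d = (1)·(16) − (-2)·(-18) = -20
since m = R²·5 − (-20)²:  R² = (400 + 320) / 5 = 144
R = √144 = 12  ⇒  r_B = 12 − 4 = 8

rB=8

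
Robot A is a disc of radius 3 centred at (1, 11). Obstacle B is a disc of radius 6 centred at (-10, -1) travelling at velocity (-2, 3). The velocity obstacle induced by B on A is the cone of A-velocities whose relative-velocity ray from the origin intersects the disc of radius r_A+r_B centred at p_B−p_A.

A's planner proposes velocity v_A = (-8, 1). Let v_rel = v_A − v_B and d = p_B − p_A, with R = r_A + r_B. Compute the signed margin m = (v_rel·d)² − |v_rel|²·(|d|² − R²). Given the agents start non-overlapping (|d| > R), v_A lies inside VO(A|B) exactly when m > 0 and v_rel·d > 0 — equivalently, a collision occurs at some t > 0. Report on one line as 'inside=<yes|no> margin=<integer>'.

d = (-11, -12),  |d|² = 265;  R = 3+6 = 9,  c = 265−9² = 184
v_rel = (-6, -2),  |v_rel|² = 40;  v_rel·d = (-6)·(-11) + (-2)·(-12) = 90
40·t² − 180·t + 184 = 0  ⇒  m = 90² − 40·184 = 740
m = 740 > 0,  v_rel·d = 90 > 0  ⇒  inside

inside=yes margin=740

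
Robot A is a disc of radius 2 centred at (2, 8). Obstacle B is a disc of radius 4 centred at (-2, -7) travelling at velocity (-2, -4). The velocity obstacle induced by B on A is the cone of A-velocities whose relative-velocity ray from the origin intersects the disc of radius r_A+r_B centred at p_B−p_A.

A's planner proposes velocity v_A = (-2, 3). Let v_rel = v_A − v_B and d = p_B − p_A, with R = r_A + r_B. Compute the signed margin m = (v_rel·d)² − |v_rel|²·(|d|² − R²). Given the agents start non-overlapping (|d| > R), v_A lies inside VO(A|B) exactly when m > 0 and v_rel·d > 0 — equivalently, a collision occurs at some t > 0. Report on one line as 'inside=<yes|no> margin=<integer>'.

d = (-4, -15),  |d|² = 241;  R = 2+4 = 6,  c = 241−6² = 205
v_rel = (0, 7),  |v_rel|² = 49;  v_rel·d = (0)·(-4) + (7)·(-15) = -105
49·t² + 210·t + 205 = 0  ⇒  m = (-105)² − 49·205 = 980
m = 980 > 0,  v_rel·d = -105 < 0  ⇒  outside

inside=no margin=980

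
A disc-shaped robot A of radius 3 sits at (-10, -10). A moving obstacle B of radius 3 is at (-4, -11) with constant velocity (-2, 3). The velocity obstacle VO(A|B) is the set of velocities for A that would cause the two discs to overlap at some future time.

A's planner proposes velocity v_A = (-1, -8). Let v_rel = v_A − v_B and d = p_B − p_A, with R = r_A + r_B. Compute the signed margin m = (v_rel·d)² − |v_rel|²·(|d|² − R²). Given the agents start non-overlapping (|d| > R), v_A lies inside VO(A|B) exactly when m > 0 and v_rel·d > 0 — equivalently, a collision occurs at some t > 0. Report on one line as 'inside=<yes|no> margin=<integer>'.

d = (6, -1),  |d|² = 37;  R = 3+3 = 6,  c = 37−6² = 1
v_rel = (1, -11),  |v_rel|² = 122;  v_rel·d = (1)·(6) + (-11)·(-1) = 17
122·t² − 34·t + 1 = 0  ⇒  m = 17² − 122·1 = 167
m = 167 > 0,  v_rel·d = 17 > 0  ⇒  inside

inside=yes margin=167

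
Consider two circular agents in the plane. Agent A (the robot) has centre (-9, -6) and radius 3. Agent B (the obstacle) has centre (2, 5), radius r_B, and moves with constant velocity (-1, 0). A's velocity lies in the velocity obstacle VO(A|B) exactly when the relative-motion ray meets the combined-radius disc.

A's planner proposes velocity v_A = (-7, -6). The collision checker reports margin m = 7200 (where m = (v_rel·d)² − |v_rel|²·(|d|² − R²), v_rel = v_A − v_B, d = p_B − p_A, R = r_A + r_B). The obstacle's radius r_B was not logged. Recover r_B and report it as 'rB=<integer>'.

m = 7200
d = (11, 11);  v_rel = (-6, -6),  |v_rel|² = 72
v_rel×d = (-6)·(11) − (-6)·(11) = 0
since m = R²·72 − 0²:  R² = (0 + 7200) / 72 = 100
R = √100 = 10  ⇒  r_B = 10 − 3 = 7

rB=7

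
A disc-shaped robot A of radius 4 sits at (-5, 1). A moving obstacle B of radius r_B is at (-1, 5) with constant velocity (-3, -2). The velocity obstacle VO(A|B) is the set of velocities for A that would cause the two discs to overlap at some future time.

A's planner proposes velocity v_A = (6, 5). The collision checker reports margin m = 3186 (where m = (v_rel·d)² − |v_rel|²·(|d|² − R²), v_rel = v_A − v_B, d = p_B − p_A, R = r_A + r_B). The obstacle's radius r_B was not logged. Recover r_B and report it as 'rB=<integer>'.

m = 3186
d = (4, 4);  v_rel = (9, 7),  |v_rel|² = 130
v_rel×d = (9)·(4) − (7)·(4) = 8
since m = R²·130 − 8²:  R² = (64 + 3186) / 130 = 25
R = √25 = 5  ⇒  r_B = 5 − 4 = 1

rB=1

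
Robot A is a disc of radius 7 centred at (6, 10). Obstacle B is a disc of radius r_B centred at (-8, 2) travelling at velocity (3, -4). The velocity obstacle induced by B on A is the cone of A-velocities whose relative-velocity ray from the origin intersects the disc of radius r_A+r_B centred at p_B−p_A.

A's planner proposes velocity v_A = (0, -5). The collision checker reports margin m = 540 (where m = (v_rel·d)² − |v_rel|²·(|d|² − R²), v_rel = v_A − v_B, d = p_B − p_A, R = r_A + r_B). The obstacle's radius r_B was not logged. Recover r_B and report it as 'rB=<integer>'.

m = 540
d = (-14, -8);  v_rel = (-3, -1),  |v_rel|² = 10
v_rel×d = (-3)·(-8) − (-1)·(-14) = 10
since m = R²·10 − 10²:  R² = (100 + 540) / 10 = 64
R = √64 = 8  ⇒  r_B = 8 − 7 = 1

rB=1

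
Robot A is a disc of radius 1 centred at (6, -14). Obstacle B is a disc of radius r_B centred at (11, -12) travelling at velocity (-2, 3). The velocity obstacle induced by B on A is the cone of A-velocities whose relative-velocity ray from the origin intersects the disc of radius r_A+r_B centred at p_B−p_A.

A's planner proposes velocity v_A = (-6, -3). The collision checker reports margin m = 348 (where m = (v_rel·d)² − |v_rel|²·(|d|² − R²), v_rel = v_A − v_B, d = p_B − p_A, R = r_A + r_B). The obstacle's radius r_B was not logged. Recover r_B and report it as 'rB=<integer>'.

m = 348
d = (5, 2);  v_rel = (-4, -6),  |v_rel|² = 52
v_rel×d = (-4)·(2) − (-6)·(5) = 22
since m = R²·52 − 22²:  R² = (484 + 348) / 52 = 16
R = √16 = 4  ⇒  r_B = 4 − 1 = 3

rB=3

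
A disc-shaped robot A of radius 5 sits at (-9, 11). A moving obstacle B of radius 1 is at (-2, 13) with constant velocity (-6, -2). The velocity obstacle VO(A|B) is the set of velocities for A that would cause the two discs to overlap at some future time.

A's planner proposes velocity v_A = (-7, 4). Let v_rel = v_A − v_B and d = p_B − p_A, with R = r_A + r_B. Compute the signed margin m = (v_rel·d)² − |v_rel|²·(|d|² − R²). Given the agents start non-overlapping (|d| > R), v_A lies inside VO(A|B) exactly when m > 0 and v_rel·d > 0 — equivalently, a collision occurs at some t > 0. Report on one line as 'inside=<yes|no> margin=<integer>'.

d = (7, 2),  |d|² = 53;  R = 5+1 = 6,  c = 53−6² = 17
v_rel = (-1, 6),  |v_rel|² = 37;  v_rel·d = (-1)·(7) + (6)·(2) = 5
37·t² − 10·t + 17 = 0  ⇒  m = 5² − 37·17 = -604
m = -604 < 0,  v_rel·d = 5 > 0  ⇒  outside

inside=no margin=-604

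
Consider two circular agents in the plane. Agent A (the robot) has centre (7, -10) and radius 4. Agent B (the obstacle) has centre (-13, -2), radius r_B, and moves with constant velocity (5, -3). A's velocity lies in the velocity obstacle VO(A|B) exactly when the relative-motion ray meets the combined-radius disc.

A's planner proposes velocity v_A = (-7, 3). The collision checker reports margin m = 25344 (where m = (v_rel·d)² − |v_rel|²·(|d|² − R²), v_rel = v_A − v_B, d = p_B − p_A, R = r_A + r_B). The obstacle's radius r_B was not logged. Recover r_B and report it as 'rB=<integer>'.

m = 25344
d = (-20, 8);  v_rel = (-12, 6),  |v_rel|² = 180
v_rel×d = (-12)·(8) − (6)·(-20) = 24
since m = R²·180 − 24²:  R² = (576 + 25344) / 180 = 144
R = √144 = 12  ⇒  r_B = 12 − 4 = 8

rB=8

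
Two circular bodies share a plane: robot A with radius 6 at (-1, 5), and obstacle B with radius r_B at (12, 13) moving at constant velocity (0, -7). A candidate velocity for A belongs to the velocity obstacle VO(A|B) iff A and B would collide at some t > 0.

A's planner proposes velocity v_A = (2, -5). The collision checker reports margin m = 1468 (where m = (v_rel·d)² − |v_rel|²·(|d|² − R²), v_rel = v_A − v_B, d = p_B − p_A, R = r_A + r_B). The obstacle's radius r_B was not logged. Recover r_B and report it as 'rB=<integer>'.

m = 1468
d = (13, 8);  v_rel = (2, 2),  |v_rel|² = 8
v_rel×d = (2)·(8) − (2)·(13) = -10
since m = R²·8 − (-10)²:  R² = (100 + 1468) / 8 = 196
R = √196 = 14  ⇒  r_B = 14 − 6 = 8

rB=8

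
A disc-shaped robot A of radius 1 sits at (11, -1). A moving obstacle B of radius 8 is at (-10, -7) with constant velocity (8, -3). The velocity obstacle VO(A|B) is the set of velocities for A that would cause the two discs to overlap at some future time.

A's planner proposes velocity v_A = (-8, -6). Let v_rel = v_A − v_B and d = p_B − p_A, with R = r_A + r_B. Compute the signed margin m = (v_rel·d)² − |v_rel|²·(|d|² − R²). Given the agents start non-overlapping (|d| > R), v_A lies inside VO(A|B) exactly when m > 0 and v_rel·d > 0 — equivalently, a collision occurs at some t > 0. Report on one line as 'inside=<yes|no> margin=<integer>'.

d = (-21, -6),  |d|² = 477;  R = 1+8 = 9,  c = 477−9² = 396
v_rel = (-16, -3),  |v_rel|² = 265;  v_rel·d = (-16)·(-21) + (-3)·(-6) = 354
265·t² − 708·t + 396 = 0  ⇒  m = 354² − 265·396 = 20376
m = 20376 > 0,  v_rel·d = 354 > 0  ⇒  inside

inside=yes margin=20376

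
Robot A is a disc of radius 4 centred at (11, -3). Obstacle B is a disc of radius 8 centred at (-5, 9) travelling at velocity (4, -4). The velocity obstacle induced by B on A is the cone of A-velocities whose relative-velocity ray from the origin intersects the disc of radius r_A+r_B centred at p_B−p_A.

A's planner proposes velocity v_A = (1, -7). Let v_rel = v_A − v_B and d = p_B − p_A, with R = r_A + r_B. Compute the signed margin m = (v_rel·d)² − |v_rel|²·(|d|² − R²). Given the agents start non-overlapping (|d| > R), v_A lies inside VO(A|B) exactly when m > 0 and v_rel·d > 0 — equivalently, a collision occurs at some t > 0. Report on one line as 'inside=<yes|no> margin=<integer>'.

d = (-16, 12),  |d|² = 400;  R = 4+8 = 12,  c = 400−12² = 256
v_rel = (-3, -3),  |v_rel|² = 18;  v_rel·d = (-3)·(-16) + (-3)·(12) = 12
18·t² − 24·t + 256 = 0  ⇒  m = 12² − 18·256 = -4464
m = -4464 < 0,  v_rel·d = 12 > 0  ⇒  outside

inside=no margin=-4464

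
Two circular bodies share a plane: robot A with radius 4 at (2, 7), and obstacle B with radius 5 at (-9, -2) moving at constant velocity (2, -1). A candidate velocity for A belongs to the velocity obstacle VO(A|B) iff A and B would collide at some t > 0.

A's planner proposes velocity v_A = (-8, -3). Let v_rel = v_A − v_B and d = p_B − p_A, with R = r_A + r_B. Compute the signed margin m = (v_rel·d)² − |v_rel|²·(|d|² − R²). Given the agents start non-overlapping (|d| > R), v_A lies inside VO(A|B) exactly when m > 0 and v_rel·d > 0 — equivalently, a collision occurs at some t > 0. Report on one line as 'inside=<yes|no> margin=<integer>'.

d = (-11, -9),  |d|² = 202;  R = 4+5 = 9,  c = 202−9² = 121
v_rel = (-10, -2),  |v_rel|² = 104;  v_rel·d = (-10)·(-11) + (-2)·(-9) = 128
104·t² − 256·t + 121 = 0  ⇒  m = 128² − 104·121 = 3800
m = 3800 > 0,  v_rel·d = 128 > 0  ⇒  inside

inside=yes margin=3800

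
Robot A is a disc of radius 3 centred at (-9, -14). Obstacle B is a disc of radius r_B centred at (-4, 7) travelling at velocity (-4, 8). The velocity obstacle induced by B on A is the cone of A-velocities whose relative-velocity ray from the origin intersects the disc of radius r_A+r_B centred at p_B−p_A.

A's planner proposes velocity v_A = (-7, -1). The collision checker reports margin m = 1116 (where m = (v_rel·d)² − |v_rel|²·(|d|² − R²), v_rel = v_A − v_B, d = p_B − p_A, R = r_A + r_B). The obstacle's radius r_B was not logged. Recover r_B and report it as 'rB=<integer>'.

m = 1116
d = (5, 21);  v_rel = (-3, -9),  |v_rel|² = 90
v_rel×d = (-3)·(21) − (-9)·(5) = -18
since m = R²·90 − (-18)²:  R² = (324 + 1116) / 90 = 16
R = √16 = 4  ⇒  r_B = 4 − 3 = 1

rB=1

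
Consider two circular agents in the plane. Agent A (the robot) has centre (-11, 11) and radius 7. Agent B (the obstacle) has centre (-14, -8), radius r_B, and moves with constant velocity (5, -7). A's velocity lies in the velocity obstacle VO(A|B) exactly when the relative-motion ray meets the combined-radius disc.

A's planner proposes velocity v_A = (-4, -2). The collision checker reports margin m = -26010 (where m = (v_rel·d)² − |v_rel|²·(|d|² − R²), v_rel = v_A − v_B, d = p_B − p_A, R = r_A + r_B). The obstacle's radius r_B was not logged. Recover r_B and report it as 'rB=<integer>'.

m = -26010
d = (-3, -19);  v_rel = (-9, 5),  |v_rel|² = 106
v_rel×d = (-9)·(-19) − (5)·(-3) = 186
since m = R²·106 − 186²:  R² = (34596 + -26010) / 106 = 81
R = √81 = 9  ⇒  r_B = 9 − 7 = 2

rB=2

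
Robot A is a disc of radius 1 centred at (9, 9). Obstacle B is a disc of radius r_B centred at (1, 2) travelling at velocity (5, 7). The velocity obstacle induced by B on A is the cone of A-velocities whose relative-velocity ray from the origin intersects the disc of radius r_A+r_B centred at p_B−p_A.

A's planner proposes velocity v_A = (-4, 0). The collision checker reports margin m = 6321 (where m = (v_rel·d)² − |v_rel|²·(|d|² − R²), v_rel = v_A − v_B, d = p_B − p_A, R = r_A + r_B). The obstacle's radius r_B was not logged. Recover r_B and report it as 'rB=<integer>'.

m = 6321
d = (-8, -7);  v_rel = (-9, -7),  |v_rel|² = 130
v_rel×d = (-9)·(-7) − (-7)·(-8) = 7
since m = R²·130 − 7²:  R² = (49 + 6321) / 130 = 49
R = √49 = 7  ⇒  r_B = 7 − 1 = 6

rB=6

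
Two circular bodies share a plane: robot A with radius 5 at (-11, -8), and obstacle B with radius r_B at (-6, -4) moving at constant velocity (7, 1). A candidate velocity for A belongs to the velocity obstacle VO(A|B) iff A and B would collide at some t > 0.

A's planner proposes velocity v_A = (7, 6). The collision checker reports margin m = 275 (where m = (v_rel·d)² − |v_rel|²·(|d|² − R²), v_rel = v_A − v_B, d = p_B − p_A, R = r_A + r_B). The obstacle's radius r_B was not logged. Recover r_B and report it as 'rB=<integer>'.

m = 275
d = (5, 4);  v_rel = (0, 5),  |v_rel|² = 25
v_rel×d = (0)·(4) − (5)·(5) = -25
since m = R²·25 − (-25)²:  R² = (625 + 275) / 25 = 36
R = √36 = 6  ⇒  r_B = 6 − 5 = 1

rB=1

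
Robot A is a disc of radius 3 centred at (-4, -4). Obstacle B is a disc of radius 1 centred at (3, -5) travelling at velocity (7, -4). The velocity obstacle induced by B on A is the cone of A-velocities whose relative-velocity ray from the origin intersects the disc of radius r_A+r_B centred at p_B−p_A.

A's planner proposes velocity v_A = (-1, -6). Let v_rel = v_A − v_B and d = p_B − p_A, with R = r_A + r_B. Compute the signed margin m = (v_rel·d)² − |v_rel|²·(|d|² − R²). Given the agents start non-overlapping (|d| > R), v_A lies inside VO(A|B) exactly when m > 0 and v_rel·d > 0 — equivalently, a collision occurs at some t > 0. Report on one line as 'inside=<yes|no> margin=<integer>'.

d = (7, -1),  |d|² = 50;  R = 3+1 = 4,  c = 50−4² = 34
v_rel = (-8, -2),  |v_rel|² = 68;  v_rel·d = (-8)·(7) + (-2)·(-1) = -54
68·t² + 108·t + 34 = 0  ⇒  m = (-54)² − 68·34 = 604
m = 604 > 0,  v_rel·d = -54 < 0  ⇒  outside

inside=no margin=604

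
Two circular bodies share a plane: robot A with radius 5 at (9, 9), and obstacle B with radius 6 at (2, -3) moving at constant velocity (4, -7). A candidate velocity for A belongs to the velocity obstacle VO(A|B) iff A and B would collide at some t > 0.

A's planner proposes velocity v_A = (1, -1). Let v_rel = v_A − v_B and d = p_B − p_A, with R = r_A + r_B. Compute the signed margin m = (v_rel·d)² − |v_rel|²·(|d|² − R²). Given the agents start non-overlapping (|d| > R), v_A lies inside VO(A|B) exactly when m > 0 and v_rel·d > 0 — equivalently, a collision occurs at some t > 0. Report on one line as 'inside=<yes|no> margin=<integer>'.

d = (-7, -12),  |d|² = 193;  R = 5+6 = 11,  c = 193−11² = 72
v_rel = (-3, 6),  |v_rel|² = 45;  v_rel·d = (-3)·(-7) + (6)·(-12) = -51
45·t² + 102·t + 72 = 0  ⇒  m = (-51)² − 45·72 = -639
m = -639 < 0,  v_rel·d = -51 < 0  ⇒  outside

inside=no margin=-639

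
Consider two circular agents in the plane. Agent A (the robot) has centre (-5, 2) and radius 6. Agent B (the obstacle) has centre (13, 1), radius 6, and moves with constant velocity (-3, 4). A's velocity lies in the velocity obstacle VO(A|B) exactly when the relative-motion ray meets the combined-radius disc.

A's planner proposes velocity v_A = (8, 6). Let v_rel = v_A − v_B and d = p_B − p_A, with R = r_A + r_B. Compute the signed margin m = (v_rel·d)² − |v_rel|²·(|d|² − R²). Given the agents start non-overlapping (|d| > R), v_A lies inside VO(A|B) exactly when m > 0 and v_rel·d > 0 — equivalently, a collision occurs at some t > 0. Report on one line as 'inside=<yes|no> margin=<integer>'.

d = (18, -1),  |d|² = 325;  R = 6+6 = 12,  c = 325−12² = 181
v_rel = (11, 2),  |v_rel|² = 125;  v_rel·d = (11)·(18) + (2)·(-1) = 196
125·t² − 392·t + 181 = 0  ⇒  m = 196² − 125·181 = 15791
m = 15791 > 0,  v_rel·d = 196 > 0  ⇒  inside

inside=yes margin=15791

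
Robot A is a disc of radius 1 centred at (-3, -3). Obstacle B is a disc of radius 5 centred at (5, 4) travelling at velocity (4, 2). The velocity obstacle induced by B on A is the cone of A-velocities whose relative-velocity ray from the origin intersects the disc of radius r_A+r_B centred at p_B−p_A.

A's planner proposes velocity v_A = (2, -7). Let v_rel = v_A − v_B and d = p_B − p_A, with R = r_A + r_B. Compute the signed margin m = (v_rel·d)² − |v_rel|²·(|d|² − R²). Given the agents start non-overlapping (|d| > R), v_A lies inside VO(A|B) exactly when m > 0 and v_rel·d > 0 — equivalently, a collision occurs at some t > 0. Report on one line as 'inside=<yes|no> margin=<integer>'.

d = (8, 7),  |d|² = 113;  R = 1+5 = 6,  c = 113−6² = 77
v_rel = (-2, -9),  |v_rel|² = 85;  v_rel·d = (-2)·(8) + (-9)·(7) = -79
85·t² + 158·t + 77 = 0  ⇒  m = (-79)² − 85·77 = -304
m = -304 < 0,  v_rel·d = -79 < 0  ⇒  outside

inside=no margin=-304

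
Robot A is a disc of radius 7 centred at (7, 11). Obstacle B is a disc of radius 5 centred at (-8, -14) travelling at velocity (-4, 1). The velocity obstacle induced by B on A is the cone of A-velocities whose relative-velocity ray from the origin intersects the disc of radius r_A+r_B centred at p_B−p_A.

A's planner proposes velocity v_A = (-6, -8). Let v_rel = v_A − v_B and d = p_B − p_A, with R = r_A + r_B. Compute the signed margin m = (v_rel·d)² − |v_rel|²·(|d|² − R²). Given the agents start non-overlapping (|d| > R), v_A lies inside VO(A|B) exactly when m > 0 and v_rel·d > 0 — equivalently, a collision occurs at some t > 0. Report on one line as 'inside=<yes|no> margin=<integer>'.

d = (-15, -25),  |d|² = 850;  R = 7+5 = 12,  c = 850−12² = 706
v_rel = (-2, -9),  |v_rel|² = 85;  v_rel·d = (-2)·(-15) + (-9)·(-25) = 255
85·t² − 510·t + 706 = 0  ⇒  m = 255² − 85·706 = 5015
m = 5015 > 0,  v_rel·d = 255 > 0  ⇒  inside

inside=yes margin=5015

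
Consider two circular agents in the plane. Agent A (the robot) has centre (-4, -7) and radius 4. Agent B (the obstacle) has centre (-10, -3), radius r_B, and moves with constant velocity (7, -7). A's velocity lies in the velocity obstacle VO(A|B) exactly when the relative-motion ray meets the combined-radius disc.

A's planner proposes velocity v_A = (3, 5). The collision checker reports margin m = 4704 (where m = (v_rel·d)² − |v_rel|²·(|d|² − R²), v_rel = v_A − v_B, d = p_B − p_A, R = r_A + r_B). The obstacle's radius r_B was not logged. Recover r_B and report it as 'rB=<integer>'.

m = 4704
d = (-6, 4);  v_rel = (-4, 12),  |v_rel|² = 160
v_rel×d = (-4)·(4) − (12)·(-6) = 56
since m = R²·160 − 56²:  R² = (3136 + 4704) / 160 = 49
R = √49 = 7  ⇒  r_B = 7 − 4 = 3

rB=3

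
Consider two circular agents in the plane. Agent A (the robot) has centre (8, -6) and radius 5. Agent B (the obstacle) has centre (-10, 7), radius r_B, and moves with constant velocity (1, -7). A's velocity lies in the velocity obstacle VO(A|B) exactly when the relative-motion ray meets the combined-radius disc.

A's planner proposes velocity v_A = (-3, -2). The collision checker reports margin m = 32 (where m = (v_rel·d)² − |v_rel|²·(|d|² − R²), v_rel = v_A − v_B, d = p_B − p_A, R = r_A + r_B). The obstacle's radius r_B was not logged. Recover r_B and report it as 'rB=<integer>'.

m = 32
d = (-18, 13);  v_rel = (-4, 5),  |v_rel|² = 41
v_rel×d = (-4)·(13) − (5)·(-18) = 38
since m = R²·41 − 38²:  R² = (1444 + 32) / 41 = 36
R = √36 = 6  ⇒  r_B = 6 − 5 = 1

rB=1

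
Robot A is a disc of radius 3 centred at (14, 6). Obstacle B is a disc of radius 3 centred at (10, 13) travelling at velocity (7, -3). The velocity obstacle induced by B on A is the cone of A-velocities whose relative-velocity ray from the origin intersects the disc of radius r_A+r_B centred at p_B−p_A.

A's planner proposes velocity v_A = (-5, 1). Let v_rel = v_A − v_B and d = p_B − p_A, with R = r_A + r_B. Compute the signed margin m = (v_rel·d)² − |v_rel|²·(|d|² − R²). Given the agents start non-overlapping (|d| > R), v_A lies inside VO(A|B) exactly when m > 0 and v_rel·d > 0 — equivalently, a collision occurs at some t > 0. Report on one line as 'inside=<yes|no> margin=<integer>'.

d = (-4, 7),  |d|² = 65;  R = 3+3 = 6,  c = 65−6² = 29
v_rel = (-12, 4),  |v_rel|² = 160;  v_rel·d = (-12)·(-4) + (4)·(7) = 76
160·t² − 152·t + 29 = 0  ⇒  m = 76² − 160·29 = 1136
m = 1136 > 0,  v_rel·d = 76 > 0  ⇒  inside

inside=yes margin=1136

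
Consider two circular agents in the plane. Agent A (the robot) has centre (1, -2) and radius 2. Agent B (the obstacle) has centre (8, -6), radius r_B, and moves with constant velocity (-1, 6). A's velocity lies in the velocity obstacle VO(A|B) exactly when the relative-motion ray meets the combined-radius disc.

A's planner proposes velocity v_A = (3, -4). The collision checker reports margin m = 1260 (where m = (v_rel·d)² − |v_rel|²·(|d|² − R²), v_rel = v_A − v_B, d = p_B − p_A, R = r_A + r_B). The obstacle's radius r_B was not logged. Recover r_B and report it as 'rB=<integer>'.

m = 1260
d = (7, -4);  v_rel = (4, -10),  |v_rel|² = 116
v_rel×d = (4)·(-4) − (-10)·(7) = 54
since m = R²·116 − 54²:  R² = (2916 + 1260) / 116 = 36
R = √36 = 6  ⇒  r_B = 6 − 2 = 4

rB=4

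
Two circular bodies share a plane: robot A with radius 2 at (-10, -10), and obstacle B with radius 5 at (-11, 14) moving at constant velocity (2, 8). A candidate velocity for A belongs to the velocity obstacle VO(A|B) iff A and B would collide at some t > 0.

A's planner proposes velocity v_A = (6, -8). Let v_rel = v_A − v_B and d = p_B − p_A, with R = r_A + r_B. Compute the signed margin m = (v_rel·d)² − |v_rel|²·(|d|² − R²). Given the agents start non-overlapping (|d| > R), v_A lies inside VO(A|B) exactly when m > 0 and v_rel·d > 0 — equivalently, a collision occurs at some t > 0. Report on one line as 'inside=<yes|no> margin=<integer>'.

d = (-1, 24),  |d|² = 577;  R = 2+5 = 7,  c = 577−7² = 528
v_rel = (4, -16),  |v_rel|² = 272;  v_rel·d = (4)·(-1) + (-16)·(24) = -388
272·t² + 776·t + 528 = 0  ⇒  m = (-388)² − 272·528 = 6928
m = 6928 > 0,  v_rel·d = -388 < 0  ⇒  outside

inside=no margin=6928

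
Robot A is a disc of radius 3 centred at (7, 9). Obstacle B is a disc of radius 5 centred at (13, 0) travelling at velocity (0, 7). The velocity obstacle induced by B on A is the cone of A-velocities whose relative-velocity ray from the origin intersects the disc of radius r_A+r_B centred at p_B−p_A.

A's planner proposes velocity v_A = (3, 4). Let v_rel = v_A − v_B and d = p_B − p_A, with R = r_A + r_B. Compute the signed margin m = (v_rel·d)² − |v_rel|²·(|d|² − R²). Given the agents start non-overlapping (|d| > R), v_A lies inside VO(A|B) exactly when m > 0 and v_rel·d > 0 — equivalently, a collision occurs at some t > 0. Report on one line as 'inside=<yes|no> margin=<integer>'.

d = (6, -9),  |d|² = 117;  R = 3+5 = 8,  c = 117−8² = 53
v_rel = (3, -3),  |v_rel|² = 18;  v_rel·d = (3)·(6) + (-3)·(-9) = 45
18·t² − 90·t + 53 = 0  ⇒  m = 45² − 18·53 = 1071
m = 1071 > 0,  v_rel·d = 45 > 0  ⇒  inside

inside=yes margin=1071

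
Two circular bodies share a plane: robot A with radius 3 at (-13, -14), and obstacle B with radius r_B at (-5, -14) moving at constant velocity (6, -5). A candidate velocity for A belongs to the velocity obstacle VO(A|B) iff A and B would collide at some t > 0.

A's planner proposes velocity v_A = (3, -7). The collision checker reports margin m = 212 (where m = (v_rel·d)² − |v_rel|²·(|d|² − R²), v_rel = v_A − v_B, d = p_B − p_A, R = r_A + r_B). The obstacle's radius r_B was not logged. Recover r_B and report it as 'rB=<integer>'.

m = 212
d = (8, 0);  v_rel = (-3, -2),  |v_rel|² = 13
v_rel×d = (-3)·(0) − (-2)·(8) = 16
since m = R²·13 − 16²:  R² = (256 + 212) / 13 = 36
R = √36 = 6  ⇒  r_B = 6 − 3 = 3

rB=3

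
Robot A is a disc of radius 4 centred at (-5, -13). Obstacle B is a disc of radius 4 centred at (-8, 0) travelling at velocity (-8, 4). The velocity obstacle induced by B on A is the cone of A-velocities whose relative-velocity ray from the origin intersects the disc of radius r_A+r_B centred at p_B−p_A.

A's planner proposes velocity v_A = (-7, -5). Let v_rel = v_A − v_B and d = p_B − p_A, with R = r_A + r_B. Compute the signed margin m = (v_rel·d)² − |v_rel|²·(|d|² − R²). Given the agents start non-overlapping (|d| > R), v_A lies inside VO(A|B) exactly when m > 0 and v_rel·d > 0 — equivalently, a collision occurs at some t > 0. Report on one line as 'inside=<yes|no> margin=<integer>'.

d = (-3, 13),  |d|² = 178;  R = 4+4 = 8,  c = 178−8² = 114
v_rel = (1, -9),  |v_rel|² = 82;  v_rel·d = (1)·(-3) + (-9)·(13) = -120
82·t² + 240·t + 114 = 0  ⇒  m = (-120)² − 82·114 = 5052
m = 5052 > 0,  v_rel·d = -120 < 0  ⇒  outside

inside=no margin=5052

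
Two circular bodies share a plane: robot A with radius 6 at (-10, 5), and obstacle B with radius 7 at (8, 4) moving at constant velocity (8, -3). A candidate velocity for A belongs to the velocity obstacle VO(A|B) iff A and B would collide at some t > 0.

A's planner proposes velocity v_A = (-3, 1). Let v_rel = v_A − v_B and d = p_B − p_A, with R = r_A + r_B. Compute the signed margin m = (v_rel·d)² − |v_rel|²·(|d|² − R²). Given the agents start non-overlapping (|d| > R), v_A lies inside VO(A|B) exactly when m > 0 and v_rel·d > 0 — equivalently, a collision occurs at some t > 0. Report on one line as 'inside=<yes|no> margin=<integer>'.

d = (18, -1),  |d|² = 325;  R = 6+7 = 13,  c = 325−13² = 156
v_rel = (-11, 4),  |v_rel|² = 137;  v_rel·d = (-11)·(18) + (4)·(-1) = -202
137·t² + 404·t + 156 = 0  ⇒  m = (-202)² − 137·156 = 19432
m = 19432 > 0,  v_rel·d = -202 < 0  ⇒  outside

inside=no margin=19432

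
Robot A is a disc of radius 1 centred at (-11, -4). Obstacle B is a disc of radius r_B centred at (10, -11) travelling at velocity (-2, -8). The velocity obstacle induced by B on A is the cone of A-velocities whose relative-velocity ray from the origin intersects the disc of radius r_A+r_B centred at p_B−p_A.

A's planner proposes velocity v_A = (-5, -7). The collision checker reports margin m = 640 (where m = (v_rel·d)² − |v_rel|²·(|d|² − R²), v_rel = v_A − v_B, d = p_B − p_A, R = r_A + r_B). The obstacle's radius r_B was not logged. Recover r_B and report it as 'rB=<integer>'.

m = 640
d = (21, -7);  v_rel = (-3, 1),  |v_rel|² = 10
v_rel×d = (-3)·(-7) − (1)·(21) = 0
since m = R²·10 − 0²:  R² = (0 + 640) / 10 = 64
R = √64 = 8  ⇒  r_B = 8 − 1 = 7

rB=7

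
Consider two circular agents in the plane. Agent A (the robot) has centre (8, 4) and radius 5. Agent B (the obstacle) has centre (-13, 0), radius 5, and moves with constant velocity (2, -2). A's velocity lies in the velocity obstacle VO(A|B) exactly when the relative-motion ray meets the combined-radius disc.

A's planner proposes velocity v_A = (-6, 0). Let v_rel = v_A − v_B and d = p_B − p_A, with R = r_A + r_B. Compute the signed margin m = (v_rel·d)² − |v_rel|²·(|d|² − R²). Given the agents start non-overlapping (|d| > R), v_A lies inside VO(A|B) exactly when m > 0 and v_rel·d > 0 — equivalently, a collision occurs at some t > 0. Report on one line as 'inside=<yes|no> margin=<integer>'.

d = (-21, -4),  |d|² = 457;  R = 5+5 = 10,  c = 457−10² = 357
v_rel = (-8, 2),  |v_rel|² = 68;  v_rel·d = (-8)·(-21) + (2)·(-4) = 160
68·t² − 320·t + 357 = 0  ⇒  m = 160² − 68·357 = 1324
m = 1324 > 0,  v_rel·d = 160 > 0  ⇒  inside

inside=yes margin=1324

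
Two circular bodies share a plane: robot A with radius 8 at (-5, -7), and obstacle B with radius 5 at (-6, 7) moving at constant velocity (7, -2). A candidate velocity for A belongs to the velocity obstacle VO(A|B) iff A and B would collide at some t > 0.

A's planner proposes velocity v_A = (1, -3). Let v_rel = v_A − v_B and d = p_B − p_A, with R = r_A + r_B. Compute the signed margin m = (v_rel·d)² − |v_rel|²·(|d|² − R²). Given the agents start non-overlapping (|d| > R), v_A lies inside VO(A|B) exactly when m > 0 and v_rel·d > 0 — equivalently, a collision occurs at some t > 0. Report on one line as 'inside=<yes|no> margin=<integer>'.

d = (-1, 14),  |d|² = 197;  R = 8+5 = 13,  c = 197−13² = 28
v_rel = (-6, -1),  |v_rel|² = 37;  v_rel·d = (-6)·(-1) + (-1)·(14) = -8
37·t² + 16·t + 28 = 0  ⇒  m = (-8)² − 37·28 = -972
m = -972 < 0,  v_rel·d = -8 < 0  ⇒  outside

inside=no margin=-972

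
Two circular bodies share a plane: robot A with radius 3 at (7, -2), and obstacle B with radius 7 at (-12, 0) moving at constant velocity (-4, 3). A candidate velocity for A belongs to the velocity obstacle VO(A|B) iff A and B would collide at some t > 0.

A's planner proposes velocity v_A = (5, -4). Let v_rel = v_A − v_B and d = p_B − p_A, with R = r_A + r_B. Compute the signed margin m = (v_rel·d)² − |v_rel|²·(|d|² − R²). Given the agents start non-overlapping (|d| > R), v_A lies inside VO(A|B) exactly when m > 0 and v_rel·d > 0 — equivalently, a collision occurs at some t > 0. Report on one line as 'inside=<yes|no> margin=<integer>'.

d = (-19, 2),  |d|² = 365;  R = 3+7 = 10,  c = 365−10² = 265
v_rel = (9, -7),  |v_rel|² = 130;  v_rel·d = (9)·(-19) + (-7)·(2) = -185
130·t² + 370·t + 265 = 0  ⇒  m = (-185)² − 130·265 = -225
m = -225 < 0,  v_rel·d = -185 < 0  ⇒  outside

inside=no margin=-225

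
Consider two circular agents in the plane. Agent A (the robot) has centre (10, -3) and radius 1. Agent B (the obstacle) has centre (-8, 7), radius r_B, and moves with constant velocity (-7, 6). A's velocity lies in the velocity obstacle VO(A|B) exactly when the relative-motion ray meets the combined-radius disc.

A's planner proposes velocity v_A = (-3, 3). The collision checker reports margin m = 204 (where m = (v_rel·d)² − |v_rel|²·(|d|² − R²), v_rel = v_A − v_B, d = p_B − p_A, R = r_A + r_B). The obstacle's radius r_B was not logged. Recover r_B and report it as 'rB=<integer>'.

m = 204
d = (-18, 10);  v_rel = (4, -3),  |v_rel|² = 25
v_rel×d = (4)·(10) − (-3)·(-18) = -14
since m = R²·25 − (-14)²:  R² = (196 + 204) / 25 = 16
R = √16 = 4  ⇒  r_B = 4 − 1 = 3

rB=3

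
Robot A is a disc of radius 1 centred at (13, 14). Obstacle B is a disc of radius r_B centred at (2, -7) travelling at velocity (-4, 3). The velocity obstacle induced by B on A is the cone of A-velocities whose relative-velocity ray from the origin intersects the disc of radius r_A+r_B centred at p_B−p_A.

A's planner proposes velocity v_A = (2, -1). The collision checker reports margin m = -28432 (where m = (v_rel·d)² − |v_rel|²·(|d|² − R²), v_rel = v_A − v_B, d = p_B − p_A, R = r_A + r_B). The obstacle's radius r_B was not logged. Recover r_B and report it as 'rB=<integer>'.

m = -28432
d = (-11, -21);  v_rel = (6, -4),  |v_rel|² = 52
v_rel×d = (6)·(-21) − (-4)·(-11) = -170
since m = R²·52 − (-170)²:  R² = (28900 + -28432) / 52 = 9
R = √9 = 3  ⇒  r_B = 3 − 1 = 2

rB=2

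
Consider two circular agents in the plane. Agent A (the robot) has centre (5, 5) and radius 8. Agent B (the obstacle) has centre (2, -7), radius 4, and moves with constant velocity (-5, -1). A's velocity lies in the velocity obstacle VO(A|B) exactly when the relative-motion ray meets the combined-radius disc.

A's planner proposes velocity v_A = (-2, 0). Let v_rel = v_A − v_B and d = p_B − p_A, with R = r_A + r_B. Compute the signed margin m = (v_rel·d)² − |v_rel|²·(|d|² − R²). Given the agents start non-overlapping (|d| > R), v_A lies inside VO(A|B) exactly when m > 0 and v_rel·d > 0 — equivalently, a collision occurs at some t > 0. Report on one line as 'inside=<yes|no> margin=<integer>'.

d = (-3, -12),  |d|² = 153;  R = 8+4 = 12,  c = 153−12² = 9
v_rel = (3, 1),  |v_rel|² = 10;  v_rel·d = (3)·(-3) + (1)·(-12) = -21
10·t² + 42·t + 9 = 0  ⇒  m = (-21)² − 10·9 = 351
m = 351 > 0,  v_rel·d = -21 < 0  ⇒  outside

inside=no margin=351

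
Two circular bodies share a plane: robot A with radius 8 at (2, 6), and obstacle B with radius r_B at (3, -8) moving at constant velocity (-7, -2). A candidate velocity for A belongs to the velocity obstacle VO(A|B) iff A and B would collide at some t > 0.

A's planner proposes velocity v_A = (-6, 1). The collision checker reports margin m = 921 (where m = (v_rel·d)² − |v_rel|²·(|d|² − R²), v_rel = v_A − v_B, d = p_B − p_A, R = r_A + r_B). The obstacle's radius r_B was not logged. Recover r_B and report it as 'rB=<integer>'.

m = 921
d = (1, -14);  v_rel = (1, 3),  |v_rel|² = 10
v_rel×d = (1)·(-14) − (3)·(1) = -17
since m = R²·10 − (-17)²:  R² = (289 + 921) / 10 = 121
R = √121 = 11  ⇒  r_B = 11 − 8 = 3

rB=3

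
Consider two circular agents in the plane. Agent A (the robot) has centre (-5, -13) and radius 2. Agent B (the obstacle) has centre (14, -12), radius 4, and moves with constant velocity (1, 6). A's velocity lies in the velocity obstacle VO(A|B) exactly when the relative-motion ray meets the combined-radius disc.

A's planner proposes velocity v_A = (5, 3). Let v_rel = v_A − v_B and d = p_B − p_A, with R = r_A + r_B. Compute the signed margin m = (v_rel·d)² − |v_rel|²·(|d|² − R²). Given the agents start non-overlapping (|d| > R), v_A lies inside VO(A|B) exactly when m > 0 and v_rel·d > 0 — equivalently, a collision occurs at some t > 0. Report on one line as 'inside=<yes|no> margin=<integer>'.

d = (19, 1),  |d|² = 362;  R = 2+4 = 6,  c = 362−6² = 326
v_rel = (4, -3),  |v_rel|² = 25;  v_rel·d = (4)·(19) + (-3)·(1) = 73
25·t² − 146·t + 326 = 0  ⇒  m = 73² − 25·326 = -2821
m = -2821 < 0,  v_rel·d = 73 > 0  ⇒  outside

inside=no margin=-2821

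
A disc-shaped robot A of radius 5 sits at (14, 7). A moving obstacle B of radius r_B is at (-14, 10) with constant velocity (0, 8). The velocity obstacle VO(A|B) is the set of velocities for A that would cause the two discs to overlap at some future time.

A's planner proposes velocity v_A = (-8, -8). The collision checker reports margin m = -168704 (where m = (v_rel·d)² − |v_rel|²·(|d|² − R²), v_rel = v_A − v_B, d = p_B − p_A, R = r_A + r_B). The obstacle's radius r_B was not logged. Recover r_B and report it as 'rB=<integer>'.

m = -168704
d = (-28, 3);  v_rel = (-8, -16),  |v_rel|² = 320
v_rel×d = (-8)·(3) − (-16)·(-28) = -472
since m = R²·320 − (-472)²:  R² = (222784 + -168704) / 320 = 169
R = √169 = 13  ⇒  r_B = 13 − 5 = 8

rB=8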